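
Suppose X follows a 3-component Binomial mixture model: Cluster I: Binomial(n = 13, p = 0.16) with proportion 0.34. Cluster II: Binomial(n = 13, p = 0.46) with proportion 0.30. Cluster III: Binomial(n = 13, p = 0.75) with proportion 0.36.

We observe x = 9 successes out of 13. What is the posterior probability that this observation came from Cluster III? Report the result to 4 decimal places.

0.8177

P(component k | x) = π_k·f_k(x) / marginal(x), where marginal(x) = Σ_j π_j·f_j(x).
Component likelihoods at x = 9 successes out of 13:
  p_I = 2.44626e-05
  p_II = 0.0560663
  p_III = 0.209709
Weight by the priors:
  π_I·p_I = 0.34 × 2.44626e-05 = 8.31729e-06
  π_II·p_II = 0.30 × 0.0560663 = 0.0168199
  π_III·p_III = 0.36 × 0.209709 = 0.0754953
Sum: 8.31729e-06 + 0.0168199 + 0.0754953 = 0.0923235
P(Cluster III | the observation) ≈ 0.8177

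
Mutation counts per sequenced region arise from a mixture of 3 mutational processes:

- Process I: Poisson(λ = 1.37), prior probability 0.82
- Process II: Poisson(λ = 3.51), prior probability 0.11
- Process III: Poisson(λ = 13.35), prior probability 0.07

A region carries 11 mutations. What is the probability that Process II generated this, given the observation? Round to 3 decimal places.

Apply Bayes' rule: the posterior for each component is proportional to its prior times its likelihood at x.
Poisson probabilities:
  f_I = e^(−1.37)·1.37^11/11! = 2.03136e-07
  f_II = e^(−3.51)·3.51^11/11! = 0.000746189
  f_III = e^(−13.35)·13.35^11/11! = 0.0957871
Unnormalised posteriors:
  w_I·f_I = 0.82 × 2.03136e-07 = 1.66572e-07
  w_II·f_II = 0.11 × 0.000746189 = 8.20808e-05
  w_III·f_III = 0.07 × 0.0957871 = 0.00670509
Evidence: 1.66572e-07 + 8.20808e-05 + 0.00670509 = 0.00678734
So the posterior for Process II is 8.20808e-05 / 0.00678734 ≈ 0.012.

0.012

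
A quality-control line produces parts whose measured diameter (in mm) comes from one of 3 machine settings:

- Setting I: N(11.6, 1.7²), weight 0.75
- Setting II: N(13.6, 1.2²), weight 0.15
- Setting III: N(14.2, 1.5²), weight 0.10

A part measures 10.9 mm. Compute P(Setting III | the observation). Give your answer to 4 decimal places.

0.0141

P(component k | x) = P(Z=k)·f_k(x) / marginal(x), where marginal(x) = Σ_j P(Z=j)·f_j(x).
Component likelihoods at x = 10.9 mm:
  L_I = (1/(1.7·√(2π)))·exp(−(10.9−11.6)²/(2·1.7²)) = 0.234672·exp(-0.08478) = 0.215598
  L_II = (1/(1.2·√(2π)))·exp(−(10.9−13.6)²/(2·1.2²)) = 0.332452·exp(-2.53125) = 0.0264497
  L_III = (1/(1.5·√(2π)))·exp(−(10.9−14.2)²/(2·1.5²)) = 0.265962·exp(-2.42000) = 0.0236497
Multiply by the mixture weights:
  P(Z=I)·L_I = 0.75 × 0.215598 = 0.161698
  P(Z=II)·L_II = 0.15 × 0.0264497 = 0.00396746
  P(Z=III)·L_III = 0.10 × 0.0236497 = 0.00236497
Denominator: 0.161698 + 0.00396746 + 0.00236497 = 0.168031
So the posterior for Setting III is 0.00236497 / 0.168031 ≈ 0.0141.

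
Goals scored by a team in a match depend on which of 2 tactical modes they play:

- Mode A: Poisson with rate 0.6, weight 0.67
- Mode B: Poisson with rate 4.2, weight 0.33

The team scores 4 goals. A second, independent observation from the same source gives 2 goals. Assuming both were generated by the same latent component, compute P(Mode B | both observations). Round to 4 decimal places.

0.9774

Posterior ∝ prior × likelihood, so P(k | x) ∝ π_k f_k(x); normalise over all components.
Since both observations come from the same component, the likelihood for component k is f_k(x₁)·f_k(x₂).
  p_A = [0.00296358] × [0.0987861] = 0.000292761
  p_B = [0.194424] × [0.132261] = 0.0257147
Unnormalised posteriors:
  π_A·p_A = 0.67 × 0.000292761 = 0.00019615
  π_B·p_B = 0.33 × 0.0257147 = 0.00848584
Sum: 0.00019615 + 0.00848584 = 0.00868199
Responsibility of Mode B: 0.00848584 / 0.00868199 ≈ 0.9774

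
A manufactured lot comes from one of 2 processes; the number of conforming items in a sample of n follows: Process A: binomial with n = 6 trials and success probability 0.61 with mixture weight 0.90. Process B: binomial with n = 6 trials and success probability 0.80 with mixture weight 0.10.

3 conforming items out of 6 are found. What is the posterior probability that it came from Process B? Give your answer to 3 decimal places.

0.033

Apply Bayes' rule: the posterior for each component is proportional to its prior times its likelihood at x.
Component likelihoods at x = 3 conforming items out of 6:
  f_A = 0.269286
  f_B = 0.08192
Unnormalised posteriors:
  P(Z=A)·f_A = 0.90 × 0.269286 = 0.242357
  P(Z=B)·f_B = 0.10 × 0.08192 = 0.008192
Marginal: 0.242357 + 0.008192 = 0.250549
P(Process B | x) ≈ 0.033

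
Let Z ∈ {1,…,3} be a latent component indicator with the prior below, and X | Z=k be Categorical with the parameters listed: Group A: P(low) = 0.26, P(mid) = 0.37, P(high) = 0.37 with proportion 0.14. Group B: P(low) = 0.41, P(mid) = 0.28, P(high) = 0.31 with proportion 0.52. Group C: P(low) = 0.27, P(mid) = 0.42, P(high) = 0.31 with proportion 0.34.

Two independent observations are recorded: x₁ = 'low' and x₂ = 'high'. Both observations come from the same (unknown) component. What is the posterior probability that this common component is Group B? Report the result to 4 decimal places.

The responsibility of component k is P(Z=k) f_k(x) divided by Σ_j P(Z=j) f_j(x).
Since both observations come from the same component, the likelihood for component k is f_k(x₁)·f_k(x₂).
  p_A = [P(low | comp) = 0.26] × [0.37] = 0.0962
  p_B = [P(low | comp) = 0.41] × [0.31] = 0.1271
  p_C = [P(low | comp) = 0.27] × [0.31] = 0.0837
Weight by the priors:
  P(Z=A)·p_A = 0.14 × 0.0962 = 0.013468
  P(Z=B)·p_B = 0.52 × 0.1271 = 0.066092
  P(Z=C)·p_C = 0.34 × 0.0837 = 0.028458
Normaliser: 0.013468 + 0.066092 + 0.028458 = 0.108018
Responsibility of Group B: 0.066092 / 0.108018 ≈ 0.6119

0.6119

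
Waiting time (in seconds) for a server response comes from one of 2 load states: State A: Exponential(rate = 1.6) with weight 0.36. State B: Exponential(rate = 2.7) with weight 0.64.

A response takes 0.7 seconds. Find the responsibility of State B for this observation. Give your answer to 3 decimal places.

P(component k | x) = π_k·f_k(x) / marginal(x), where marginal(x) = Σ_j π_j·f_j(x).
Exponential densities:
  L_A = 1.6·e^(−1.6·0.7) = 1.6·e^(−1.1200) = 0.522048
  L_B = 2.7·e^(−2.7·0.7) = 2.7·e^(−1.8900) = 0.407894
Multiply by the mixture weights:
  π_A·L_A = 0.36 × 0.522048 = 0.187937
  π_B·L_B = 0.64 × 0.407894 = 0.261052
Denominator: 0.187937 + 0.261052 = 0.448989
P(State B | x) ≈ 0.581

0.581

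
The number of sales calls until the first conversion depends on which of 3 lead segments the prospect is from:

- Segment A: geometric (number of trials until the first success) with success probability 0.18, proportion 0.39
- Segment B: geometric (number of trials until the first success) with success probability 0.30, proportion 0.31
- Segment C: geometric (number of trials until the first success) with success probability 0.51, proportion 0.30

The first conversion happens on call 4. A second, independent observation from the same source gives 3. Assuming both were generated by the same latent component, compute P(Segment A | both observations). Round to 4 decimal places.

The responsibility of component k is π_k f_k(x) divided by Σ_j π_j f_j(x).
Since both observations come from the same component, the likelihood for component k is f_k(x₁)·f_k(x₂).
  L_A = [0.18·(1−0.18)^3 = 0.18·0.551368 = 0.0992462] × [0.121032] = 0.012012
  L_B = [0.30·(1−0.30)^3 = 0.30·0.343 = 0.1029] × [0.147] = 0.0151263
  L_C = [0.51·(1−0.51)^3 = 0.51·0.117649 = 0.060001] × [0.122451] = 0.00734718
Prior × likelihood for each component:
  π_A·L_A = 0.39 × 0.012012 = 0.00468467
  π_B·L_B = 0.31 × 0.0151263 = 0.00468915
  π_C·L_C = 0.30 × 0.00734718 = 0.00220415
Marginal: 0.00468467 + 0.00468915 + 0.00220415 = 0.011578
P(Segment A | x₁,x₂) ≈ 0.4046

0.4046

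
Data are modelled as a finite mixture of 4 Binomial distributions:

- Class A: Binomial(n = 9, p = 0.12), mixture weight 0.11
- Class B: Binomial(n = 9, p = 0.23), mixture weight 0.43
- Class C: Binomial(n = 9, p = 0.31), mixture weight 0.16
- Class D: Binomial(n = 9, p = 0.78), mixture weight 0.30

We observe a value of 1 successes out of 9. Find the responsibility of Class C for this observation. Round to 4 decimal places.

0.1306

P(component k | x) = w_k·f_k(x) / marginal(x), where marginal(x) = Σ_j w_j·f_j(x).
Component likelihoods at x = 1 successes out of 9:
  f_A = C(9,1)·0.12^1·0.88^8 = 9·0.12·0.359635 = 0.388405
  f_B = C(9,1)·0.23^1·0.77^8 = 9·0.23·0.123574 = 0.255797
  f_C = C(9,1)·0.31^1·0.69^8 = 9·0.31·0.0513798 = 0.14335
  f_D = C(9,1)·0.78^1·0.22^8 = 9·0.78·5.48759e-06 = 3.85229e-05
Unnormalised posteriors:
  w_A·f_A = 0.11 × 0.388405 = 0.0427246
  w_B·f_B = 0.43 × 0.255797 = 0.109993
  w_C·f_C = 0.16 × 0.14335 = 0.022936
  w_D·f_D = 0.30 × 3.85229e-05 = 1.15569e-05
Sum: 0.0427246 + 0.109993 + 0.022936 + 1.15569e-05 = 0.175665
P(Class C | the observation) = 0.022936 / 0.175665 ≈ 0.1306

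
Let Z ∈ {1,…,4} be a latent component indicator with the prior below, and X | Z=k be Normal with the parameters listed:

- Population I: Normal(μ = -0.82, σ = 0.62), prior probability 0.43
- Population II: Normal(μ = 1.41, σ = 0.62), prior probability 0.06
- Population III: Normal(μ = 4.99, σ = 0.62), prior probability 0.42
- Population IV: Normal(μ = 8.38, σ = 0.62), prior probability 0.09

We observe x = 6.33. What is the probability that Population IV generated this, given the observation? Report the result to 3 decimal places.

Apply Bayes' rule: the posterior for each component is proportional to its prior times its likelihood at x.
Component likelihoods at x = 6.33:
  f_I = 8.50081e-30
  f_II = 1.36252e-14
  f_III = 0.0622566
  f_IV = 0.00271975
Weight by the priors:
  π_I·f_I = 0.43 × 8.50081e-30 = 3.65535e-30
  π_II·f_II = 0.06 × 1.36252e-14 = 8.17512e-16
  π_III·f_III = 0.42 × 0.0622566 = 0.0261478
  π_IV·f_IV = 0.09 × 0.00271975 = 0.000244778
Sum: 3.65535e-30 + 8.17512e-16 + 0.0261478 + 0.000244778 = 0.0263926
P(Population IV | the observation) ≈ 0.009

0.009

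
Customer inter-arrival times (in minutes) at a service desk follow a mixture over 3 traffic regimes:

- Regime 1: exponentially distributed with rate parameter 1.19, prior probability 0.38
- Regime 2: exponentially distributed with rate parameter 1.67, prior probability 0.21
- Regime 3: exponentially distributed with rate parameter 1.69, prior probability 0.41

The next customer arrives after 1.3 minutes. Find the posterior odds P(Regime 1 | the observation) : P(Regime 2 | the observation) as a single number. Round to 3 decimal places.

2.407

Since P(k|x) ∝ P(Z=k) f_k(x), the posterior odds are P(Z=i) f_i(x) / (P(Z=j) f_j(x)).
Component likelihoods at x = 1.3 minutes:
  f_1 = 1.19·e^(−1.19·1.3) = 1.19·e^(−1.5470) = 0.253334
  f_2 = 1.67·e^(−1.67·1.3) = 1.67·e^(−2.1710) = 0.190486
  f_3 = 1.69·e^(−1.69·1.3) = 1.69·e^(−2.1970) = 0.18782
Posterior odds = (P(Z=1)·f_1) / (P(Z=2)·f_2) = (0.38·0.253334) / (0.21·0.190486) = 0.0962669 / 0.0400021 ≈ 2.407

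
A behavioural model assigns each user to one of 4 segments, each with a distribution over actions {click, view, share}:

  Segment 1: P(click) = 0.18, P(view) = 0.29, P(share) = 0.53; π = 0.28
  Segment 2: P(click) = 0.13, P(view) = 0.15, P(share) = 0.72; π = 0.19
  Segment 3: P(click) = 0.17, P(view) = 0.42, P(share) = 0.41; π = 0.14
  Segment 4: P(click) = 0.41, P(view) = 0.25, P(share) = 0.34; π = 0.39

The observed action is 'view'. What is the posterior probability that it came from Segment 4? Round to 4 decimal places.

0.3665

Posterior ∝ prior × likelihood, so P(k | x) ∝ π_k f_k(x); normalise over all components.
Categorical probabilities:
  f_1 = P(view | comp) = 0.29
  f_2 = P(view | comp) = 0.15
  f_3 = P(view | comp) = 0.42
  f_4 = P(view | comp) = 0.25
Weight by the priors:
  π_1·f_1 = 0.28 × 0.29 = 0.0812
  π_2·f_2 = 0.19 × 0.15 = 0.0285
  π_3·f_3 = 0.14 × 0.42 = 0.0588
  π_4·f_4 = 0.39 × 0.25 = 0.0975
Denominator: 0.0812 + 0.0285 + 0.0588 + 0.0975 = 0.266
So the posterior for Segment 4 is 0.0975 / 0.266 ≈ 0.3665.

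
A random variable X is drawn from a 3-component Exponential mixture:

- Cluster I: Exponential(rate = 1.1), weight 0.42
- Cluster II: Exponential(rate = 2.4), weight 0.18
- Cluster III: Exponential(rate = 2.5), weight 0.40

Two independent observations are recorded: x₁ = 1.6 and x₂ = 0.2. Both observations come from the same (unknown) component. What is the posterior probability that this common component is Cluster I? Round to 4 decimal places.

Posterior ∝ prior × likelihood, so P(k | x) ∝ w_k f_k(x); normalise over all components.
Since both observations come from the same component, the likelihood for component k is f_k(x₁)·f_k(x₂).
  p_I = [0.189249] × [0.882771] = 0.167064
  p_II = [0.0515846] × [1.48508] = 0.0766073
  p_III = [0.0457891] × [1.51633] = 0.0694312
Prior × likelihood for each component:
  w_I·p_I = 0.42 × 0.167064 = 0.0701668
  w_II·p_II = 0.18 × 0.0766073 = 0.0137893
  w_III·p_III = 0.40 × 0.0694312 = 0.0277725
Normaliser: 0.0701668 + 0.0137893 + 0.0277725 = 0.111729
P(Cluster I | data) = 0.0701668 / 0.111729 ≈ 0.6280

0.6280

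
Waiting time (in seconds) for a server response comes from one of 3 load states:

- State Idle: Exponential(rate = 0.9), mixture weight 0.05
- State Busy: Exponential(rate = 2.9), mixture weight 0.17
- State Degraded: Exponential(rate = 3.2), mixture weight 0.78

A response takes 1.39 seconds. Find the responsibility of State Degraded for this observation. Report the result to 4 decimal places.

Apply Bayes' rule: the posterior for each component is proportional to its prior times its likelihood at x.
Component likelihoods at x = 1.39 seconds:
  p_Idle = 0.257597
  p_Busy = 0.051494
  p_Degraded = 0.0374462
Unnormalised posteriors:
  w_Idle·p_Idle = 0.05 × 0.257597 = 0.0128798
  w_Busy·p_Busy = 0.17 × 0.051494 = 0.00875399
  w_Degraded·p_Degraded = 0.78 × 0.0374462 = 0.0292081
Sum: 0.0128798 + 0.00875399 + 0.0292081 = 0.0508419
Responsibility of State Degraded: 0.0292081 / 0.0508419 ≈ 0.5745

0.5745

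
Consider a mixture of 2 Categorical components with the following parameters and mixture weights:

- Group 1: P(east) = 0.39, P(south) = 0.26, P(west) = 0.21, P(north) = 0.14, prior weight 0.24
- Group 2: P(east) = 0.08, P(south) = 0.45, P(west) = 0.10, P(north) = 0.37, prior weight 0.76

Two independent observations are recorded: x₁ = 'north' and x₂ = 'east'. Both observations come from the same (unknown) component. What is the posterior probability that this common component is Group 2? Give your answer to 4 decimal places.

The responsibility of component k is π_k f_k(x) divided by Σ_j π_j f_j(x).
Since both observations come from the same component, the likelihood for component k is f_k(x₁)·f_k(x₂).
  p_1 = [0.14] × [0.39] = 0.0546
  p_2 = [0.37] × [0.08] = 0.0296
Weight by the priors:
  π_1·p_1 = 0.24 × 0.0546 = 0.013104
  π_2·p_2 = 0.76 × 0.0296 = 0.022496
Sum: 0.013104 + 0.022496 = 0.0356
So the posterior for Group 2 is 0.022496 / 0.0356 ≈ 0.6319.

0.6319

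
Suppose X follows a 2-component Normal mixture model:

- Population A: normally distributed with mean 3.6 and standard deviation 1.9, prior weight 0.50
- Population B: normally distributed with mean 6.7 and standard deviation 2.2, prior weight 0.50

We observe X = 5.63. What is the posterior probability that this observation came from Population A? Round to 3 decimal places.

0.424

Apply Bayes' rule: the posterior for each component is proportional to its prior times its likelihood at x.
Evaluate each component's likelihood at the observed value:
  f_A = (1/(1.9·√(2π)))·exp(−(5.63−3.6)²/(2·1.9²)) = 0.209970·exp(-0.57076) = 0.118653
  f_B = (1/(2.2·√(2π)))·exp(−(5.63−6.7)²/(2·2.2²)) = 0.181337·exp(-0.11827) = 0.16111
Weight by the priors:
  π_A·f_A = 0.50 × 0.118653 = 0.0593264
  π_B·f_B = 0.50 × 0.16111 = 0.0805548
Normaliser: 0.0593264 + 0.0805548 = 0.139881
So the posterior for Population A is 0.0593264 / 0.139881 ≈ 0.424.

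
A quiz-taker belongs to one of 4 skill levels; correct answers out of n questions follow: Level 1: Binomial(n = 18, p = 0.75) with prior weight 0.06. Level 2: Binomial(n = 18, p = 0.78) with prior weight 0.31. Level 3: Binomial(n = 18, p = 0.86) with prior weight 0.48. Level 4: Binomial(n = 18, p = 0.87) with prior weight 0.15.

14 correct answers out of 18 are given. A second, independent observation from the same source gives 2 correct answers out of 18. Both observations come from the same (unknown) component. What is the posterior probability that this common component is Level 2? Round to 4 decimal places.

0.4286

Posterior ∝ prior × likelihood, so P(k | x) ∝ w_k f_k(x); normalise over all components.
Since both observations come from the same component, the likelihood for component k is f_k(x₁)·f_k(x₂).
  p_1 = [0.21298] × [2.0038e-08] = 4.26769e-09
  p_2 = [0.221175] × [2.80313e-09] = 6.19983e-10
  p_3 = [0.142302] × [2.46455e-12] = 3.50711e-13
  p_4 = [0.124384] × [7.7059e-13] = 9.58491e-14
Prior × likelihood for each component:
  w_1·p_1 = 0.06 × 4.26769e-09 = 2.56062e-10
  w_2·p_2 = 0.31 × 6.19983e-10 = 1.92195e-10
  w_3·p_3 = 0.48 × 3.50711e-13 = 1.68341e-13
  w_4·p_4 = 0.15 × 9.58491e-14 = 1.43774e-14
Marginal: 2.56062e-10 + 1.92195e-10 + 1.68341e-13 + 1.43774e-14 = 4.48439e-10
So the posterior for Level 2 is 1.92195e-10 / 4.48439e-10 ≈ 0.4286.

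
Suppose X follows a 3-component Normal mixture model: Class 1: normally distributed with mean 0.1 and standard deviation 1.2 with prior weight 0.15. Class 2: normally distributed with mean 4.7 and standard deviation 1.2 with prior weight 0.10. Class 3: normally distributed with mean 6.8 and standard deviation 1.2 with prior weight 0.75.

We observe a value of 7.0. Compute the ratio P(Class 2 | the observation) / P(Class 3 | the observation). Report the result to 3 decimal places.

0.022

The posterior odds equal the prior odds times the likelihood ratio: (P(Z=i)/P(Z=j))·(f_i(x)/f_j(x)).
Evaluate each component's likelihood at the observed value:
  L_1 = (1/(1.2·√(2π)))·exp(−(7.0−0.1)²/(2·1.2²)) = 0.332452·exp(-16.53125) = 2.19937e-08
  L_2 = (1/(1.2·√(2π)))·exp(−(7.0−4.7)²/(2·1.2²)) = 0.332452·exp(-1.83681) = 0.0529681
  L_3 = (1/(1.2·√(2π)))·exp(−(7.0−6.8)²/(2·1.2²)) = 0.332452·exp(-0.01389) = 0.327866
Odds = (0.10/0.75) × (0.0529681/0.327866) = 0.133333 × 0.161554 ≈ 0.022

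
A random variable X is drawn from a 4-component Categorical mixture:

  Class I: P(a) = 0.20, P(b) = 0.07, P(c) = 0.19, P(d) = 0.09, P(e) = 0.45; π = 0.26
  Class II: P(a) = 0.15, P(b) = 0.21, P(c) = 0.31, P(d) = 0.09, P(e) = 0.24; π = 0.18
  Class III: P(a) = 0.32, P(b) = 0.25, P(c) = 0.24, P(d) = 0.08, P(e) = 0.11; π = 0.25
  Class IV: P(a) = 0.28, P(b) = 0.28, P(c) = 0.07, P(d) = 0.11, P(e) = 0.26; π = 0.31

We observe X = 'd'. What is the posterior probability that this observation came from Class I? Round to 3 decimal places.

P(component k | x) = π_k·f_k(x) / marginal(x), where marginal(x) = Σ_j π_j·f_j(x).
Categorical probabilities:
  L_I = P(d | comp) = 0.09
  L_II = P(d | comp) = 0.09
  L_III = P(d | comp) = 0.08
  L_IV = P(d | comp) = 0.11
Weight by the priors:
  π_I·L_I = 0.26 × 0.09 = 0.0234
  π_II·L_II = 0.18 × 0.09 = 0.0162
  π_III·L_III = 0.25 × 0.08 = 0.02
  π_IV·L_IV = 0.31 × 0.11 = 0.0341
Denominator: 0.0234 + 0.0162 + 0.02 + 0.0341 = 0.0937
So the posterior for Class I is 0.0234 / 0.0937 ≈ 0.250.

0.250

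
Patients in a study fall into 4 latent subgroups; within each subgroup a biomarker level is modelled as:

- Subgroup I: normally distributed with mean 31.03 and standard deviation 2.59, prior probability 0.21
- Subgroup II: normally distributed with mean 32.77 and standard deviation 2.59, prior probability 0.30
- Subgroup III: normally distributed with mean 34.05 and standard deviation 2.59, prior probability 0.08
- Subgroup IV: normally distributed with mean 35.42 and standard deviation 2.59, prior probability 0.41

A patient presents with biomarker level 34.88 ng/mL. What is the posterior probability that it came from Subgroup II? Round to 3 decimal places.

Apply Bayes' rule: the posterior for each component is proportional to its prior times its likelihood at x.
Evaluate each component's likelihood at the observed value:
  f_I = 0.0510261
  f_II = 0.110533
  f_III = 0.146322
  f_IV = 0.15072
Multiply by the mixture weights:
  w_I·f_I = 0.21 × 0.0510261 = 0.0107155
  w_II·f_II = 0.30 × 0.110533 = 0.0331599
  w_III·f_III = 0.08 × 0.146322 = 0.0117058
  w_IV·f_IV = 0.41 × 0.15072 = 0.0617952
Evidence: 0.0107155 + 0.0331599 + 0.0117058 + 0.0617952 = 0.117376
P(Subgroup II | data) = 0.0331599 / 0.117376 ≈ 0.283

0.283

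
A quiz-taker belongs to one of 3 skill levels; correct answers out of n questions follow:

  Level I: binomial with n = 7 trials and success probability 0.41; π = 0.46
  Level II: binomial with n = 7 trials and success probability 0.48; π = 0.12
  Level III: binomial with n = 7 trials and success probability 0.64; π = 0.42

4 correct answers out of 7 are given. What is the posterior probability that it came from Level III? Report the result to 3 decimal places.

0.480

By Bayes' theorem, P(k | x) = π_k f_k(x) / Σ_j π_j f_j(x).
Component likelihoods at x = 4 correct answers out of 7:
  p_I = 0.203123
  p_II = 0.261242
  p_III = 0.273965
Prior × likelihood for each component:
  π_I·p_I = 0.46 × 0.203123 = 0.0934367
  π_II·p_II = 0.12 × 0.261242 = 0.031349
  π_III·p_III = 0.42 × 0.273965 = 0.115065
Denominator: 0.0934367 + 0.031349 + 0.115065 = 0.239851
Responsibility of Level III: 0.115065 / 0.239851 ≈ 0.480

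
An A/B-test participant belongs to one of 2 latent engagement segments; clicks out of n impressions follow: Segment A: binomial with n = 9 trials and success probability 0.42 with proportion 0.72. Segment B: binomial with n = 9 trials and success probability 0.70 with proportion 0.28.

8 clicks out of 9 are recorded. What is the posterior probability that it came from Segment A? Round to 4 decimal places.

Posterior ∝ prior × likelihood, so P(k | x) ∝ π_k f_k(x); normalise over all components.
Evaluate each component's likelihood at the observed value:
  f_A = C(9,8)·0.42^8·0.58^1 = 9·0.000968265·0.58 = 0.00505434
  f_B = C(9,8)·0.70^8·0.30^1 = 9·0.057648·0.3 = 0.15565
Weight by the priors:
  π_A·f_A = 0.72 × 0.00505434 = 0.00363913
  π_B·f_B = 0.28 × 0.15565 = 0.0435819
Marginal: 0.00363913 + 0.0435819 = 0.047221
P(Segment A | the observation) ≈ 0.0771

0.0771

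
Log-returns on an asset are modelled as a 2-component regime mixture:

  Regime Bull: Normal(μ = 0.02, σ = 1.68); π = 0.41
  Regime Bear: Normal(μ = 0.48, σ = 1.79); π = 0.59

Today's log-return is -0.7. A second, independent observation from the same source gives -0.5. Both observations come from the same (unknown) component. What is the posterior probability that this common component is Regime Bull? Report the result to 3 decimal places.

Posterior ∝ prior × likelihood, so P(k | x) ∝ P(Z=k) f_k(x); normalise over all components.
Since both observations come from the same component, the likelihood for component k is f_k(x₁)·f_k(x₂).
  f_Bull = [0.216629] × [0.226359] = 0.0490358
  f_Bear = [0.179346] × [0.191853] = 0.0344081
Weight by the priors:
  P(Z=Bull)·f_Bull = 0.41 × 0.0490358 = 0.0201047
  P(Z=Bear)·f_Bear = 0.59 × 0.0344081 = 0.0203008
Evidence: 0.0201047 + 0.0203008 = 0.0404055
So the posterior for Regime Bull is 0.0201047 / 0.0404055 ≈ 0.498.

0.498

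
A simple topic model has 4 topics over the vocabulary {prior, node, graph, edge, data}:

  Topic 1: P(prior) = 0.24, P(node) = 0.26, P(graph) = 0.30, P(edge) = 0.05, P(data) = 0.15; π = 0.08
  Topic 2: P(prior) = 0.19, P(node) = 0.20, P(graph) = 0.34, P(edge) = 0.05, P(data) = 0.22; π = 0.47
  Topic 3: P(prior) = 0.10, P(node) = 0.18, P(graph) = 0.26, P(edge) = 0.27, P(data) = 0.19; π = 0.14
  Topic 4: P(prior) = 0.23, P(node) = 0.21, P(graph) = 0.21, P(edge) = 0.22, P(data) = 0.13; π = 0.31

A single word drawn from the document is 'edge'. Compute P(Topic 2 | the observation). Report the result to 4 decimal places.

0.1760

P(component k | x) = w_k·f_k(x) / marginal(x), where marginal(x) = Σ_j w_j·f_j(x).
Evaluate each component's likelihood at the observed value:
  p_1 = 0.05
  p_2 = 0.05
  p_3 = 0.27
  p_4 = 0.22
Weight by the priors:
  w_1·p_1 = 0.08 × 0.05 = 0.004
  w_2·p_2 = 0.47 × 0.05 = 0.0235
  w_3·p_3 = 0.14 × 0.27 = 0.0378
  w_4·p_4 = 0.31 × 0.22 = 0.0682
Denominator: 0.004 + 0.0235 + 0.0378 + 0.0682 = 0.1335
So the posterior for Topic 2 is 0.0235 / 0.1335 ≈ 0.1760.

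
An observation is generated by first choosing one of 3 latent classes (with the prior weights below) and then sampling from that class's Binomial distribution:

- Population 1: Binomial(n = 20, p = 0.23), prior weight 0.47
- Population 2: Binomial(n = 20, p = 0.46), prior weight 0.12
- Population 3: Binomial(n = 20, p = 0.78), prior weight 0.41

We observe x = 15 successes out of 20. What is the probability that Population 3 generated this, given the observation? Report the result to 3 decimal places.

0.991

Apply Bayes' rule: the posterior for each component is proportional to its prior times its likelihood at x.
Binomial probabilities:
  L_1 = 1.11896e-06
  L_2 = 0.00621985
  L_3 = 0.192299
Multiply by the mixture weights:
  π_1·L_1 = 0.47 × 1.11896e-06 = 5.25912e-07
  π_2·L_2 = 0.12 × 0.00621985 = 0.000746382
  π_3·L_3 = 0.41 × 0.192299 = 0.0788424
Sum: 5.25912e-07 + 0.000746382 + 0.0788424 = 0.0795893
P(Population 3 | data) ≈ 0.991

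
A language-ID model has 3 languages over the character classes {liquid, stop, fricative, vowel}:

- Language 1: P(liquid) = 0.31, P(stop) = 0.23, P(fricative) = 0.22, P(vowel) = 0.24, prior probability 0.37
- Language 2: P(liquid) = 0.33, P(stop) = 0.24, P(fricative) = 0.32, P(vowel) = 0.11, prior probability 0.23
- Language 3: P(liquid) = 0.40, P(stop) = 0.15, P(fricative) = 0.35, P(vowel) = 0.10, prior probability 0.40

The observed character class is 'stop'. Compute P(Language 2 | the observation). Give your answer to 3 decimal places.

Apply Bayes' rule: the posterior for each component is proportional to its prior times its likelihood at x.
Evaluate each component's likelihood at the observed value:
  f_1 = 0.23
  f_2 = 0.24
  f_3 = 0.15
Unnormalised posteriors:
  w_1·f_1 = 0.37 × 0.23 = 0.0851
  w_2·f_2 = 0.23 × 0.24 = 0.0552
  w_3·f_3 = 0.40 × 0.15 = 0.06
Evidence: 0.0851 + 0.0552 + 0.06 = 0.2003
P(Language 2 | x) = 0.0552 / 0.2003 ≈ 0.276

0.276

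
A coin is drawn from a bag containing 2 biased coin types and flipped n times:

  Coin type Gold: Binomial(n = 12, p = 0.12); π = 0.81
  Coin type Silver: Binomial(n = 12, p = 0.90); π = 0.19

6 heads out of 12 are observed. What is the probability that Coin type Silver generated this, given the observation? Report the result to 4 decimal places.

Posterior ∝ prior × likelihood, so P(k | x) ∝ P(Z=k) f_k(x); normalise over all components.
Binomial probabilities:
  p_Gold = 0.00128131
  p_Silver = 0.000491051
Unnormalised posteriors:
  P(Z=Gold)·p_Gold = 0.81 × 0.00128131 = 0.00103786
  P(Z=Silver)·p_Silver = 0.19 × 0.000491051 = 9.32998e-05
Sum: 0.00103786 + 9.32998e-05 = 0.00113116
So the posterior for Coin type Silver is 9.32998e-05 / 0.00113116 ≈ 0.0825.

0.0825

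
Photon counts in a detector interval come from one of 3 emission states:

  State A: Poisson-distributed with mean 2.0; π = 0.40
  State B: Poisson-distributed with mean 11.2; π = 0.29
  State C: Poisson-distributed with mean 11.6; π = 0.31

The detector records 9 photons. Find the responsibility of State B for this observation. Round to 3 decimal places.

0.504

Apply Bayes' rule: the posterior for each component is proportional to its prior times its likelihood at x.
Component likelihoods at x = 9 photons:
  L_A = 0.000190949
  L_B = 0.104496
  L_C = 0.0960601
Weight by the priors:
  π_A·L_A = 0.40 × 0.000190949 = 7.63797e-05
  π_B·L_B = 0.29 × 0.104496 = 0.0303039
  π_C·L_C = 0.31 × 0.0960601 = 0.0297786
Marginal: 7.63797e-05 + 0.0303039 + 0.0297786 = 0.0601589
P(State B | the observation) = 0.0303039 / 0.0601589 ≈ 0.504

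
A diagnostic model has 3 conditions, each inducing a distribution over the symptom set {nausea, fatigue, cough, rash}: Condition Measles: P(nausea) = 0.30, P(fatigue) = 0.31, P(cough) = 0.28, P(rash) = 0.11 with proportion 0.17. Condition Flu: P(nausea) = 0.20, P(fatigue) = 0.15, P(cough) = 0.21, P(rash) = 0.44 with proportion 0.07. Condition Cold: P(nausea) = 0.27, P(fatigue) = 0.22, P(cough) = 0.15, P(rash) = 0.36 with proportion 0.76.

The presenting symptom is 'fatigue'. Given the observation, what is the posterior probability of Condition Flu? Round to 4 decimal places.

0.0456

Posterior ∝ prior × likelihood, so P(k | x) ∝ w_k f_k(x); normalise over all components.
Categorical probabilities:
  f_Measles = P(fatigue | comp) = 0.31
  f_Flu = P(fatigue | comp) = 0.15
  f_Cold = P(fatigue | comp) = 0.22
Prior × likelihood for each component:
  w_Measles·f_Measles = 0.17 × 0.31 = 0.0527
  w_Flu·f_Flu = 0.07 × 0.15 = 0.0105
  w_Cold·f_Cold = 0.76 × 0.22 = 0.1672
Denominator: 0.0527 + 0.0105 + 0.1672 = 0.2304
P(Condition Flu | x) = 0.0105 / 0.2304 ≈ 0.0456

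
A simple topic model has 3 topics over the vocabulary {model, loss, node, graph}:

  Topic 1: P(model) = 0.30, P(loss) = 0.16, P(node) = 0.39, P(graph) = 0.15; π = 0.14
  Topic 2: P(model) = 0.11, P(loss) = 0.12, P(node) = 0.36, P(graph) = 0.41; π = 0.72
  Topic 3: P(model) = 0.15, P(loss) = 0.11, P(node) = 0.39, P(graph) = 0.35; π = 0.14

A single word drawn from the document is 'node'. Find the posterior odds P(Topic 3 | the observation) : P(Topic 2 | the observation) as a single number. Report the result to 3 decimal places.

Only the two components matter; the odds are (P(Z=i) f_i(x)) / (P(Z=j) f_j(x)).
Evaluate each component's likelihood at the observed value:
  L_1 = 0.39
  L_2 = 0.36
  L_3 = 0.39
Posterior odds = (P(Z=3)·L_3) / (P(Z=2)·L_2) = (0.14·0.39) / (0.72·0.36) = 0.0546 / 0.2592 ≈ 0.211

0.211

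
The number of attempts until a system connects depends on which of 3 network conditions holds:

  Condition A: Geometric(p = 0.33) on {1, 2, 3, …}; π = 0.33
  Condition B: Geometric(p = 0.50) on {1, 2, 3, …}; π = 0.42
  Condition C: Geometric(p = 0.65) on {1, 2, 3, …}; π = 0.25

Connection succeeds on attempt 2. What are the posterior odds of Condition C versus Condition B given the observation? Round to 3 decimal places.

0.542

Only the two components matter; the odds are (w_i f_i(x)) / (w_j f_j(x)).
Component likelihoods at x = 2:
  p_A = 0.33·(1−0.33)^1 = 0.33·0.67 = 0.2211
  p_B = 0.50·(1−0.50)^1 = 0.50·0.5 = 0.25
  p_C = 0.65·(1−0.65)^1 = 0.65·0.35 = 0.2275
Odds = (0.25/0.42) × (0.2275/0.25) = 0.595238 × 0.91 ≈ 0.542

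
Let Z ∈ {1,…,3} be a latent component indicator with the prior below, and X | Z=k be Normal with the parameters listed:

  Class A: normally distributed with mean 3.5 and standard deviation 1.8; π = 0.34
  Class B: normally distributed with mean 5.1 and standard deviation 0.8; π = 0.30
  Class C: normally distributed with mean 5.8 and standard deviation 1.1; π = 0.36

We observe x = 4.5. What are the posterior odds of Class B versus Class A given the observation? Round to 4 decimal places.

1.7486

Since P(k|x) ∝ P(Z=k) f_k(x), the posterior odds are P(Z=i) f_i(x) / (P(Z=j) f_j(x)).
Component likelihoods at x = 4.5:
  L_A = 0.18994
  L_B = 0.376422
  L_C = 0.180397
Posterior odds = (P(Z=B)·L_B) / (P(Z=A)·L_A) = (0.30·0.376422) / (0.34·0.18994) = 0.112927 / 0.0645797 ≈ 1.7486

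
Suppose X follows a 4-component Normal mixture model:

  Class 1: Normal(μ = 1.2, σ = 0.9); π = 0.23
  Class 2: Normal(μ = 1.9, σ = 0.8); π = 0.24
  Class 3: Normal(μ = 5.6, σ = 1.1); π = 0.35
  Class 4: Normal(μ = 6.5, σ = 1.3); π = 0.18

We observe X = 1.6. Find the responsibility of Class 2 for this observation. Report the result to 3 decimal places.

0.546

The responsibility of component k is P(Z=k) f_k(x) divided by Σ_j P(Z=j) f_j(x).
Normal densities:
  p_1 = (1/(0.9·√(2π)))·exp(−(1.6−1.2)²/(2·0.9²)) = 0.443269·exp(-0.09877) = 0.401582
  p_2 = (1/(0.8·√(2π)))·exp(−(1.6−1.9)²/(2·0.8²)) = 0.498678·exp(-0.07031) = 0.464819
  p_3 = (1/(1.1·√(2π)))·exp(−(1.6−5.6)²/(2·1.1²)) = 0.362675·exp(-6.61157) = 0.000487696
  p_4 = (1/(1.3·√(2π)))·exp(−(1.6−6.5)²/(2·1.3²)) = 0.306879·exp(-7.10355) = 0.00025231
Multiply by the mixture weights:
  P(Z=1)·p_1 = 0.23 × 0.401582 = 0.0923639
  P(Z=2)·p_2 = 0.24 × 0.464819 = 0.111557
  P(Z=3)·p_3 = 0.35 × 0.000487696 = 0.000170693
  P(Z=4)·p_4 = 0.18 × 0.00025231 = 4.54158e-05
Normaliser: 0.0923639 + 0.111557 + 0.000170693 + 4.54158e-05 = 0.204137
So the posterior for Class 2 is 0.111557 / 0.204137 ≈ 0.546.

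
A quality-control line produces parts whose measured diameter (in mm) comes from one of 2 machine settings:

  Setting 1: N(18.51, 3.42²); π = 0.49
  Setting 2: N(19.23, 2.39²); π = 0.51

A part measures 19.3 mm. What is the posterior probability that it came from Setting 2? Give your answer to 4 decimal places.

P(component k | x) = π_k·f_k(x) / marginal(x), where marginal(x) = Σ_j π_j·f_j(x).
Component likelihoods at x = 19.3 mm:
  p_1 = 0.113579
  p_2 = 0.16685
Unnormalised posteriors:
  π_1·p_1 = 0.49 × 0.113579 = 0.0556536
  π_2·p_2 = 0.51 × 0.16685 = 0.0850934
Marginal: 0.0556536 + 0.0850934 = 0.140747
P(Setting 2 | the observation) ≈ 0.6046

0.6046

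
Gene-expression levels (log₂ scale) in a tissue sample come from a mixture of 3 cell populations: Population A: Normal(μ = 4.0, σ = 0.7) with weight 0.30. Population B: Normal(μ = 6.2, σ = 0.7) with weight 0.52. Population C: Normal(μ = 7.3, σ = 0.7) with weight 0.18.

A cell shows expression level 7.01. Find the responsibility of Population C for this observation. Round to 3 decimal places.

0.383

By Bayes' theorem, P(k | x) = π_k f_k(x) / Σ_j π_j f_j(x).
Normal densities:
  p_A = (1/(0.7·√(2π)))·exp(−(7.01−4.0)²/(2·0.7²)) = 0.569918·exp(-9.24500) = 5.50503e-05
  p_B = (1/(0.7·√(2π)))·exp(−(7.01−6.2)²/(2·0.7²)) = 0.569918·exp(-0.66949) = 0.291781
  p_C = (1/(0.7·√(2π)))·exp(−(7.01−7.3)²/(2·0.7²)) = 0.569918·exp(-0.08582) = 0.523049
Unnormalised posteriors:
  π_A·p_A = 0.30 × 5.50503e-05 = 1.65151e-05
  π_B·p_B = 0.52 × 0.291781 = 0.151726
  π_C·p_C = 0.18 × 0.523049 = 0.0941488
Denominator: 1.65151e-05 + 0.151726 + 0.0941488 = 0.245891
P(Population C | the observation) = 0.0941488 / 0.245891 ≈ 0.383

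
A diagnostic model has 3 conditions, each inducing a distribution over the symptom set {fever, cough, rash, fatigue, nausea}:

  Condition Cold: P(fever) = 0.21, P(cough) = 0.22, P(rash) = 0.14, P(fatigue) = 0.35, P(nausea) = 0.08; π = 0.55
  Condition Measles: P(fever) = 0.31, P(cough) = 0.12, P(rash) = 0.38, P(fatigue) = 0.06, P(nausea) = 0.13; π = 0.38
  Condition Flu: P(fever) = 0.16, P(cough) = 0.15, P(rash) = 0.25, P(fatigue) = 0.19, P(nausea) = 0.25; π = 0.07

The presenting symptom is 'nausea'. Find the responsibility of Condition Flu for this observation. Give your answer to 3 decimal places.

By Bayes' theorem, P(k | x) = w_k f_k(x) / Σ_j w_j f_j(x).
Component likelihoods at x = 'nausea':
  f_Cold = P(nausea | comp) = 0.08
  f_Measles = P(nausea | comp) = 0.13
  f_Flu = P(nausea | comp) = 0.25
Unnormalised posteriors:
  w_Cold·f_Cold = 0.55 × 0.08 = 0.044
  w_Measles·f_Measles = 0.38 × 0.13 = 0.0494
  w_Flu·f_Flu = 0.07 × 0.25 = 0.0175
Sum: 0.044 + 0.0494 + 0.0175 = 0.1109
Responsibility of Condition Flu: 0.0175 / 0.1109 ≈ 0.158

0.158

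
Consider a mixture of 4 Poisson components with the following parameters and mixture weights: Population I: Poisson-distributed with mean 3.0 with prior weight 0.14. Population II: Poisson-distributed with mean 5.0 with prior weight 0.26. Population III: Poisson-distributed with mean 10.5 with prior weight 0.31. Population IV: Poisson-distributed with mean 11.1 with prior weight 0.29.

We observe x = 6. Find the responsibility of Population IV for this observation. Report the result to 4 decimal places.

Posterior ∝ prior × likelihood, so P(k | x) ∝ P(Z=k) f_k(x); normalise over all components.
Component likelihoods at x = 6:
  f_I = 0.0504094
  f_II = 0.146223
  f_III = 0.051252
  f_IV = 0.0392588
Multiply by the mixture weights:
  P(Z=I)·f_I = 0.14 × 0.0504094 = 0.00705732
  P(Z=II)·f_II = 0.26 × 0.146223 = 0.0380179
  P(Z=III)·f_III = 0.31 × 0.051252 = 0.0158881
  P(Z=IV)·f_IV = 0.29 × 0.0392588 = 0.011385
Normaliser: 0.00705732 + 0.0380179 + 0.0158881 + 0.011385 = 0.0723484
P(Population IV | the observation) ≈ 0.1574

0.1574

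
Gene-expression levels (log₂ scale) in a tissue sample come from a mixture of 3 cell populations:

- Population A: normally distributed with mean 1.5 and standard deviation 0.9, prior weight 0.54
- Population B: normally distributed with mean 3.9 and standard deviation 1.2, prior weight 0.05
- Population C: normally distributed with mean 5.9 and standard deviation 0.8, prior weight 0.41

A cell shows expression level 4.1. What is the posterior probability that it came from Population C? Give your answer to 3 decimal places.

By Bayes' theorem, P(k | x) = π_k f_k(x) / Σ_j π_j f_j(x).
Evaluate each component's likelihood at the observed value:
  f_A = (1/(0.9·√(2π)))·exp(−(4.1−1.5)²/(2·0.9²)) = 0.443269·exp(-4.17284) = 0.00683009
  f_B = (1/(1.2·√(2π)))·exp(−(4.1−3.9)²/(2·1.2²)) = 0.332452·exp(-0.01389) = 0.327866
  f_C = (1/(0.8·√(2π)))·exp(−(4.1−5.9)²/(2·0.8²)) = 0.498678·exp(-2.53125) = 0.0396746
Prior × likelihood for each component:
  π_A·f_A = 0.54 × 0.00683009 = 0.00368825
  π_B·f_B = 0.05 × 0.327866 = 0.0163933
  π_C·f_C = 0.41 × 0.0396746 = 0.0162666
Sum: 0.00368825 + 0.0163933 + 0.0162666 = 0.0363481
Responsibility of Population C: 0.0162666 / 0.0363481 ≈ 0.448

0.448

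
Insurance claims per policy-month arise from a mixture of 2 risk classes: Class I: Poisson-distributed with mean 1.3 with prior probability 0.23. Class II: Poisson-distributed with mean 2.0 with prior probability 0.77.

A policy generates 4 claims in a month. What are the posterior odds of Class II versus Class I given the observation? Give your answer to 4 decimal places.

9.3133

Since P(k|x) ∝ π_k f_k(x), the posterior odds are π_i f_i(x) / (π_j f_j(x)).
Evaluate each component's likelihood at the observed value:
  L_I = e^(−1.3)·1.3^4/4! = 0.0324324
  L_II = e^(−2.0)·2.0^4/4! = 0.0902235
0.0694721 / 0.00745946 ≈ 9.3133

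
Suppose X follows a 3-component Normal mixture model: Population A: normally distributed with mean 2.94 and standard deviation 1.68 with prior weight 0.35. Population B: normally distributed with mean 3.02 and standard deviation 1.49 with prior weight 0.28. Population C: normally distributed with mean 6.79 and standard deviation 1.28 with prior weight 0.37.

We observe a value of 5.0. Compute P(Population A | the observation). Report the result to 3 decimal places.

The responsibility of component k is π_k f_k(x) divided by Σ_j π_j f_j(x).
Normal densities:
  f_A = (1/(1.68·√(2π)))·exp(−(5.0−2.94)²/(2·1.68²)) = 0.237466·exp(-0.75177) = 0.111972
  f_B = (1/(1.49·√(2π)))·exp(−(5.0−3.02)²/(2·1.49²)) = 0.267746·exp(-0.88293) = 0.110731
  f_C = (1/(1.28·√(2π)))·exp(−(5.0−6.79)²/(2·1.28²)) = 0.311674·exp(-0.97781) = 0.117231
Weight by the priors:
  π_A·f_A = 0.35 × 0.111972 = 0.0391903
  π_B·f_B = 0.28 × 0.110731 = 0.0310048
  π_C·f_C = 0.37 × 0.117231 = 0.0433753
Evidence: 0.0391903 + 0.0310048 + 0.0433753 = 0.11357
P(Population A | 5.0) = 0.0391903 / 0.11357 ≈ 0.345

0.345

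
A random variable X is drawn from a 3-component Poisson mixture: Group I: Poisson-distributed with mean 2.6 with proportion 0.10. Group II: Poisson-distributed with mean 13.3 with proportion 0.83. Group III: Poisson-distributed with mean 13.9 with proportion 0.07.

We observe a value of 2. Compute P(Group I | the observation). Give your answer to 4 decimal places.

0.9949

The responsibility of component k is π_k f_k(x) divided by Σ_j π_j f_j(x).
Component likelihoods at x = 2:
  f_I = e^(−2.6)·2.6^2/2! = 0.251045
  f_II = e^(−13.3)·13.3^2/2! = 0.000148101
  f_III = e^(−13.9)·13.9^2/2! = 8.87782e-05
Weight by the priors:
  π_I·f_I = 0.10 × 0.251045 = 0.0251045
  π_II·f_II = 0.83 × 0.000148101 = 0.000122923
  π_III·f_III = 0.07 × 8.87782e-05 = 6.21447e-06
Sum: 0.0251045 + 0.000122923 + 6.21447e-06 = 0.0252336
Responsibility of Group I: 0.0251045 / 0.0252336 ≈ 0.9949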